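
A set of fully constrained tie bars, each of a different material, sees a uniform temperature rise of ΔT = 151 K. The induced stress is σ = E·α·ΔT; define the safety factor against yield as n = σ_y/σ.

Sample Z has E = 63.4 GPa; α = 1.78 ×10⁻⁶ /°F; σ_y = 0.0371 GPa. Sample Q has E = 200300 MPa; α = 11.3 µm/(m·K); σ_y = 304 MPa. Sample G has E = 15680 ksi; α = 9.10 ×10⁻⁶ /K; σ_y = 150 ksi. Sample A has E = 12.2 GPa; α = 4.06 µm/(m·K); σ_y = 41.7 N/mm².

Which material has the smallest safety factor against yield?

sample Q

With everything in SI (GPa, ×10⁻⁶/K, MPa):
  sample Z: E = 63.40, α = 3.20, σ_y = 37.10 → σ = 30.7 MPa, n = 1.21
  sample Q: E = 200.3, α = 11.3, σ_y = 304.0 → σ = 342 MPa, n = 0.889
  sample G: E = 108.1, α = 9.10, σ_y = 1034 → σ = 149 MPa, n = 6.96
  sample A: E = 12.20, α = 4.06, σ_y = 41.70 → σ = 7.48 MPa, n = 5.58
Sample Q has the lowest safety factor, n = 0.889.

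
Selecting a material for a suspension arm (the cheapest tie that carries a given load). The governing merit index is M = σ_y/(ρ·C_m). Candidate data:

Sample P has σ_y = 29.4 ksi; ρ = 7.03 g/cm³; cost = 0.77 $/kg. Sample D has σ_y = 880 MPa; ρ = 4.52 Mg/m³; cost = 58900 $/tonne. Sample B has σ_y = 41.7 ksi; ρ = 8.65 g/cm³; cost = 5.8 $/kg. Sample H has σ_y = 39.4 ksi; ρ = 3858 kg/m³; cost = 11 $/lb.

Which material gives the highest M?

Normalizing units and computing the index:
  sample P: σ_y = 202.7 MPa, ρ = 7030 kg/m³, cost = 0.7700 $/kg
  sample D: σ_y = 880.0 MPa, ρ = 4520 kg/m³, cost = 58.90 $/kg
  sample B: σ_y = 287.5 MPa, ρ = 8650 kg/m³, cost = 5.800 $/kg
  sample H: σ_y = 271.7 MPa, ρ = 3858 kg/m³, cost = 24.25 $/kg
  sample P: M = 37.4 kN·m per $
  sample B: M = 5.73 kN·m per $
  sample D: M = 3.31 kN·m per $
  sample H: M = 2.90 kN·m per $
Sample P ranks first.

sample P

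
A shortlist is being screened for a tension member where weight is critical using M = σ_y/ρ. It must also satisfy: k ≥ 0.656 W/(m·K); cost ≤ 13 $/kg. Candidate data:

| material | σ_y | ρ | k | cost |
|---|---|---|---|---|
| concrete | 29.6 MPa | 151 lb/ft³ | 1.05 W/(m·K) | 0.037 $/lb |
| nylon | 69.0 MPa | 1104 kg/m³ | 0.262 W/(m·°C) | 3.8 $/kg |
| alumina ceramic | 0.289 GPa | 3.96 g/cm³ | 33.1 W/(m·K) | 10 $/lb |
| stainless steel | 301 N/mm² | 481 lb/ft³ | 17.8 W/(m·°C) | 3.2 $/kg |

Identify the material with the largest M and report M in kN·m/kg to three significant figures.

stainless steel, M = 39.1 kN·m/kg

Screen on constraints: k ≥ 0.656 W/(m·K); cost ≤ 13 $/kg. Survivors: concrete, stainless steel.
Normalizing units and computing the index:
  concrete: σ_y = 29.60 MPa, ρ = 2419 kg/m³
  stainless steel: σ_y = 301.0 MPa, ρ = 7705 kg/m³
  stainless steel: M = 39.1 kN·m/kg
  concrete: M = 12.2 kN·m/kg
Highest index: stainless steel.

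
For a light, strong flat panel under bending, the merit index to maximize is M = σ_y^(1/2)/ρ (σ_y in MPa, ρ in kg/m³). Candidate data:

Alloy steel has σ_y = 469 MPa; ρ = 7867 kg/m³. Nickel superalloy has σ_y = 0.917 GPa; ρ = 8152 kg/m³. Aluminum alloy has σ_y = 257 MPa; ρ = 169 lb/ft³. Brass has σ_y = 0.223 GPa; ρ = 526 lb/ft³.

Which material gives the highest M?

Convert each candidate to consistent units, then evaluate M:
  alloy steel: σ_y = 469.0 MPa, ρ = 7867 kg/m³
  nickel superalloy: σ_y = 917.0 MPa, ρ = 8152 kg/m³
  aluminum alloy: σ_y = 257.0 MPa, ρ = 2707 kg/m³
  brass: σ_y = 223.0 MPa, ρ = 8426 kg/m³
  aluminum alloy: M = 5.92×10⁻³
  nickel superalloy: M = 3.71×10⁻³
  alloy steel: M = 2.75×10⁻³
  brass: M = 1.77×10⁻³
Aluminum alloy ranks first.

aluminum alloy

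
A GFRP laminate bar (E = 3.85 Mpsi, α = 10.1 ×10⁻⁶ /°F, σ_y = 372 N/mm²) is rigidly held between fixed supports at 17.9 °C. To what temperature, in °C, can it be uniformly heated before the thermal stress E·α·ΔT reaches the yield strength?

789 °C

E = 3.85 Mpsi = 26.54 GPa.
α = 10.1×10⁻⁶/°F × 9/5 = 18.2×10⁻⁶/K.
σ_y = 372 N/mm² = 372.0 MPa.
E·α·ΔT = 372.0 MPa ⇒ ΔT = 372.0 / (26.54×10³ × 18.2×10⁻⁶) = 770.8 K.
T = 17.9 + 770.8 = 788.7 °C.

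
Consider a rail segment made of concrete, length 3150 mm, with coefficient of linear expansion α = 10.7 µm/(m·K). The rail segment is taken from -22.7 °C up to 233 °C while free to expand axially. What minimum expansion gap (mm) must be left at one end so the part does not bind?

8.62 mm

ΔT = 233 − (-22.7) = 255.7 K.
ΔL = α·L₀·ΔT = 10.7×10⁻⁶ × 3150 mm × 255.7 K = 8.62 mm.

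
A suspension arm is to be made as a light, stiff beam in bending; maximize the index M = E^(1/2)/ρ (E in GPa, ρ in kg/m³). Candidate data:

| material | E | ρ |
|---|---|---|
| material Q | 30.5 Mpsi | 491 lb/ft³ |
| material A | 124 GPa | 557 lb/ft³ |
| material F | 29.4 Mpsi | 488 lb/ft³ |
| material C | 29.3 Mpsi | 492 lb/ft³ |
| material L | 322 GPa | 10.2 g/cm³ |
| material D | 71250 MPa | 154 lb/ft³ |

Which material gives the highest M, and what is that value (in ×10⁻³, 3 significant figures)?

material D, M = 3.42×10⁻³

Normalizing units and computing the index:
  material Q: E = 210.3 GPa, ρ = 7865 kg/m³
  material A: E = 124.0 GPa, ρ = 8922 kg/m³
  material F: E = 202.7 GPa, ρ = 7817 kg/m³
  material C: E = 202.0 GPa, ρ = 7881 kg/m³
  material L: E = 322.0 GPa, ρ = 10200 kg/m³
  material D: E = 71.25 GPa, ρ = 2467 kg/m³
  material D: M = 3.42×10⁻³
  material Q: M = 1.84×10⁻³
  material F: M = 1.82×10⁻³
  material C: M = 1.80×10⁻³
  material L: M = 1.76×10⁻³
  material A: M = 1.25×10⁻³
Highest index: material D.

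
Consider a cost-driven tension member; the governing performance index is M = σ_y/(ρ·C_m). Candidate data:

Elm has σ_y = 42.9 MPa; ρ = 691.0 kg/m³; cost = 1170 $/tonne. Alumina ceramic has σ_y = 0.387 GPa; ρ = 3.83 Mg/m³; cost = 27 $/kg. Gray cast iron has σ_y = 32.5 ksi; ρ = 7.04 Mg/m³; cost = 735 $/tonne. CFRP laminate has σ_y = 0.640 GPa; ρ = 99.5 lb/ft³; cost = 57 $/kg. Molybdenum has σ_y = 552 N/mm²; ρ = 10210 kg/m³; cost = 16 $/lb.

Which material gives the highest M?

elm

Normalizing units and computing the index:
  elm: σ_y = 42.90 MPa, ρ = 691.0 kg/m³, cost = 1.170 $/kg
  alumina ceramic: σ_y = 387.0 MPa, ρ = 3830 kg/m³, cost = 27.00 $/kg
  gray cast iron: σ_y = 224.1 MPa, ρ = 7040 kg/m³, cost = 0.7350 $/kg
  CFRP laminate: σ_y = 640.0 MPa, ρ = 1594 kg/m³, cost = 57.00 $/kg
  molybdenum: σ_y = 552.0 MPa, ρ = 10210 kg/m³, cost = 35.27 $/kg
  elm: M = 53.1 kN·m per $
  gray cast iron: M = 43.3 kN·m per $
  CFRP laminate: M = 7.04 kN·m per $
  alumina ceramic: M = 3.74 kN·m per $
  molybdenum: M = 1.53 kN·m per $
Elm has the largest M.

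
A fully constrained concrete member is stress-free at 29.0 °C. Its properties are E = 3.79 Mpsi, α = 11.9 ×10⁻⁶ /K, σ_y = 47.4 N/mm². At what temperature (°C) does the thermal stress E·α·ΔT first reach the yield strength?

E = 3.79 Mpsi = 26.13 GPa.
σ_y = 47.4 N/mm² = 47.40 MPa.
E·α·ΔT = 47.40 MPa ⇒ ΔT = 47.40 / (26.13×10³ × 11.9×10⁻⁶) = 152.4 K.
T = 29.0 + 152.4 = 181.4 °C.

181 °C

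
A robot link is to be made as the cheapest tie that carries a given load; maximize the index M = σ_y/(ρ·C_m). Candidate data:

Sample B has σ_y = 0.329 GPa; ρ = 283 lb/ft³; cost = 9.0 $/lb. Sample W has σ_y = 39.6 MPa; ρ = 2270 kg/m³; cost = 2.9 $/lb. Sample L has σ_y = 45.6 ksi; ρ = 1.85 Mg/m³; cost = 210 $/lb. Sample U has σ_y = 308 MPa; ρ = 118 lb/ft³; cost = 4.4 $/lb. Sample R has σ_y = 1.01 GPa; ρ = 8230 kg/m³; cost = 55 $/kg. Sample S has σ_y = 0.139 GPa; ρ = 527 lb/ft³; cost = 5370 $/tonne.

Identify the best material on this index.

Putting every candidate on a common basis:
  sample B: σ_y = 329.0 MPa, ρ = 4533 kg/m³, cost = 19.84 $/kg
  sample W: σ_y = 39.60 MPa, ρ = 2270 kg/m³, cost = 6.393 $/kg
  sample L: σ_y = 314.4 MPa, ρ = 1850 kg/m³, cost = 463.0 $/kg
  sample U: σ_y = 308.0 MPa, ρ = 1890 kg/m³, cost = 9.700 $/kg
  sample R: σ_y = 1010 MPa, ρ = 8230 kg/m³, cost = 55.00 $/kg
  sample S: σ_y = 139.0 MPa, ρ = 8442 kg/m³, cost = 5.370 $/kg
  sample U: M = 16.8 kN·m per $
  sample B: M = 3.66 kN·m per $
  sample S: M = 3.07 kN·m per $
  sample W: M = 2.73 kN·m per $
  sample R: M = 2.23 kN·m per $
  sample L: M = 0.367 kN·m per $
Highest index: sample U.

sample U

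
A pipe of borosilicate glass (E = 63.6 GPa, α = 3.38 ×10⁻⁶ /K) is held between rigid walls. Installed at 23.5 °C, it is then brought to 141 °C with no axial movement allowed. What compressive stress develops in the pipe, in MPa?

25.3 MPa

ΔT = 117.5 K. Constrained thermal stress σ = E·α·ΔT = 63.60×10³ MPa × 3.38×10⁻⁶ × 117.5 = 25.3 MPa (compressive).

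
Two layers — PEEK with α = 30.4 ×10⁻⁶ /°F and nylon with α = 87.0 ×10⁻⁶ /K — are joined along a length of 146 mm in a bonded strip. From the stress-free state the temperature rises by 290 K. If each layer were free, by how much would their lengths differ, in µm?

1370 µm

PEEK: α = 30.4×10⁻⁶/°F × 9/5 = 54.7×10⁻⁶/K.
Δα = |54.7 − 87.0|×10⁻⁶/K = 32.3×10⁻⁶/K.
ΔL_mismatch = Δα·L·ΔT = 32.3×10⁻⁶ × 146.0 mm × 290.0 K = 1370 µm.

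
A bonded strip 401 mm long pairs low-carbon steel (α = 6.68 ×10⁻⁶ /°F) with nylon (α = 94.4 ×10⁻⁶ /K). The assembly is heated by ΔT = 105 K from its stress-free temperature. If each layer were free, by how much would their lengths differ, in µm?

low-carbon steel: α = 6.68×10⁻⁶/°F × 9/5 = 12.0×10⁻⁶/K.
Δα = |12.0 − 94.4|×10⁻⁶/K = 82.4×10⁻⁶/K.
ΔL_mismatch = Δα·L·ΔT = 82.4×10⁻⁶ × 401.0 mm × 105.0 K = 3470 µm.

3470 µm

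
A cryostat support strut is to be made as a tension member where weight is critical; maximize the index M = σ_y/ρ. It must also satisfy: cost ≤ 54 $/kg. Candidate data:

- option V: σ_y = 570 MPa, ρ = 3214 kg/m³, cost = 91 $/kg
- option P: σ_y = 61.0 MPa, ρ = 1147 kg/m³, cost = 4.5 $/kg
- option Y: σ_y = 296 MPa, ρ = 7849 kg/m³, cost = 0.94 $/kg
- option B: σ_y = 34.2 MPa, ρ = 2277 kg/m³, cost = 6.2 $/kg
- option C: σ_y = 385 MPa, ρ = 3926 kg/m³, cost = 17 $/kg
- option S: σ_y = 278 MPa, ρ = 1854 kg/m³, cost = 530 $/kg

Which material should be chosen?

Screen on constraints: cost ≤ 54 $/kg. Survivors: option P, option Y, option B, option C.
Computing M directly (units already consistent):
  option C: M = 98.1 kN·m/kg
  option P: M = 53.2 kN·m/kg
  option Y: M = 37.7 kN·m/kg
  option B: M = 15.0 kN·m/kg
Option C has the largest M.

option C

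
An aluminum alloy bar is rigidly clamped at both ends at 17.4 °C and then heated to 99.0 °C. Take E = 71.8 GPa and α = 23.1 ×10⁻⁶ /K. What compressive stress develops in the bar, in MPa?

ΔT = 81.60 K. Constrained thermal stress σ = E·α·ΔT = 71.80×10³ MPa × 23.1×10⁻⁶ × 81.60 = 135 MPa (compressive).

135 MPa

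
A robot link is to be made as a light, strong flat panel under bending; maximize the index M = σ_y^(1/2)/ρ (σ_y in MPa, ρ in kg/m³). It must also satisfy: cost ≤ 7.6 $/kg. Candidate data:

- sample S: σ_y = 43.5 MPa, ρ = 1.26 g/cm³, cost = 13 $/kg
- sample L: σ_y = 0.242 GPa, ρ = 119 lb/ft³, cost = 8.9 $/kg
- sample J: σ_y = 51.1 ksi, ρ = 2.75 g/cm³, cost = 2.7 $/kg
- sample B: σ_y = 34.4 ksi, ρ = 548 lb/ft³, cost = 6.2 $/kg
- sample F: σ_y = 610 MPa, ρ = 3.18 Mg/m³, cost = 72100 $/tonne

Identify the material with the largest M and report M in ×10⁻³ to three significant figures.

Screen on constraints: cost ≤ 7.6 $/kg. Survivors: sample J, sample B.
Convert each candidate to consistent units, then evaluate M:
  sample J: σ_y = 352.3 MPa, ρ = 2750 kg/m³
  sample B: σ_y = 237.2 MPa, ρ = 8778 kg/m³
  sample J: M = 6.83×10⁻³
  sample B: M = 1.75×10⁻³
The maximum is for sample J.

sample J, M = 6.83×10⁻³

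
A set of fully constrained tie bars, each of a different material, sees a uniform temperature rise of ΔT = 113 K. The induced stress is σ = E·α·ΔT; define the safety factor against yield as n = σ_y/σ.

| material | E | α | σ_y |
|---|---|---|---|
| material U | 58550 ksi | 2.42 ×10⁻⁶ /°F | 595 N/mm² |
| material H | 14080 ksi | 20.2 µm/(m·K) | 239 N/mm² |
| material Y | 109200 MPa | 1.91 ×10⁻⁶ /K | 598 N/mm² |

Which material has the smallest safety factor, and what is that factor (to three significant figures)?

Per material, after unit conversion:
  material U: E = 403.7, α = 4.36, σ_y = 595.0 → σ = 199 MPa, n = 2.99
  material H: E = 97.08, α = 20.2, σ_y = 239.0 → σ = 222 MPa, n = 1.08
  material Y: E = 109.2, α = 1.91, σ_y = 598.0 → σ = 23.6 MPa, n = 25.4
Smallest n: material H with n = 1.08.

material H, n = 1.08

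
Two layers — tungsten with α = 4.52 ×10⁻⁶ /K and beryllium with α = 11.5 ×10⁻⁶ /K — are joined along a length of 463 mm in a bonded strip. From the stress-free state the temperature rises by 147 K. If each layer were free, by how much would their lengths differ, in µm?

475 µm

Δα = |4.52 − 11.5|×10⁻⁶/K = 6.98×10⁻⁶/K.
ΔL_mismatch = Δα·L·ΔT = 6.98×10⁻⁶ × 463.0 mm × 147.0 K = 475 µm.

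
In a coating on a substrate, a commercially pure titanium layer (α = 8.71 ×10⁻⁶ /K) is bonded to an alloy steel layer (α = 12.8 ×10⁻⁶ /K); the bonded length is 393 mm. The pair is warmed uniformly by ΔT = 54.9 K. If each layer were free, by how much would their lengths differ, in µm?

Δα = |8.71 − 12.8|×10⁻⁶/K = 4.09×10⁻⁶/K.
ΔL_mismatch = Δα·L·ΔT = 4.09×10⁻⁶ × 393.0 mm × 54.9 K = 88.2 µm.

88.2 µm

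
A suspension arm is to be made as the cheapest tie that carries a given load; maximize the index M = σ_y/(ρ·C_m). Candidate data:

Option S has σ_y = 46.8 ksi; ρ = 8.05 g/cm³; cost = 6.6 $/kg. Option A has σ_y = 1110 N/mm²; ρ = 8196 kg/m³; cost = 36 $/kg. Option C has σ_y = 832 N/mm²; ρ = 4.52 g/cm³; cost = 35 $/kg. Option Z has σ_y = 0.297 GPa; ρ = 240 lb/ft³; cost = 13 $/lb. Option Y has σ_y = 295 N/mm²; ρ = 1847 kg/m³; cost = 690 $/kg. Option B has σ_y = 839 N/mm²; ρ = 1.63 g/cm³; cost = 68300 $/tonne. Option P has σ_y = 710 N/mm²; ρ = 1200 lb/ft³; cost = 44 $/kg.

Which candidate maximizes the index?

option B

Convert each candidate to consistent units, then evaluate M:
  option S: σ_y = 322.7 MPa, ρ = 8050 kg/m³, cost = 6.600 $/kg
  option A: σ_y = 1110 MPa, ρ = 8196 kg/m³, cost = 36.00 $/kg
  option C: σ_y = 832.0 MPa, ρ = 4520 kg/m³, cost = 35.00 $/kg
  option Z: σ_y = 297.0 MPa, ρ = 3844 kg/m³, cost = 28.66 $/kg
  option Y: σ_y = 295.0 MPa, ρ = 1847 kg/m³, cost = 690.0 $/kg
  option B: σ_y = 839.0 MPa, ρ = 1630 kg/m³, cost = 68.30 $/kg
  option P: σ_y = 710.0 MPa, ρ = 19220 kg/m³, cost = 44.00 $/kg
  option B: M = 7.54 kN·m per $
  option S: M = 6.07 kN·m per $
  option C: M = 5.26 kN·m per $
  option A: M = 3.76 kN·m per $
  option Z: M = 2.70 kN·m per $
  option P: M = 0.839 kN·m per $
  option Y: M = 0.231 kN·m per $
Option B ranks first.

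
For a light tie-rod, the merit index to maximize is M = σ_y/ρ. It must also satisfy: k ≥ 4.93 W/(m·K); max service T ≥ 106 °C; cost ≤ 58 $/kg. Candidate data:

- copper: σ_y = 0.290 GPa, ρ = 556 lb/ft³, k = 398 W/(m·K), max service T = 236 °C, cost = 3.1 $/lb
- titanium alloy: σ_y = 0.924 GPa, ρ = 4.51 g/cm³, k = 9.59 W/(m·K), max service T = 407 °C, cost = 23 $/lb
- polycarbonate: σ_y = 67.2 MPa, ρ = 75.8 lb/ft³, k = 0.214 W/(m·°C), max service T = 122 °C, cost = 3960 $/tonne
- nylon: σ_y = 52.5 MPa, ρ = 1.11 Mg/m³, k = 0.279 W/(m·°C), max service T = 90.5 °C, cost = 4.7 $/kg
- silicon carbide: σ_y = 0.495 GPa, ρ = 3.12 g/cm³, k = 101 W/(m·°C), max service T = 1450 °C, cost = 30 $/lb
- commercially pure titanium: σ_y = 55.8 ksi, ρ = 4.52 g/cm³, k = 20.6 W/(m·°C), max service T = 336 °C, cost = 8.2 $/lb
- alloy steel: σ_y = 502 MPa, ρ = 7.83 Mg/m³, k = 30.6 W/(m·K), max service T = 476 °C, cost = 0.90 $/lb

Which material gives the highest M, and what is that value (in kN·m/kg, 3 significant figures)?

titanium alloy, M = 205 kN·m/kg

Screen on constraints: k ≥ 4.93 W/(m·K); max service T ≥ 106 °C; cost ≤ 58 $/kg. Survivors: copper, titanium alloy, commercially pure titanium, alloy steel.
Convert each candidate to consistent units, then evaluate M:
  copper: σ_y = 290.0 MPa, ρ = 8906 kg/m³
  titanium alloy: σ_y = 924.0 MPa, ρ = 4510 kg/m³
  commercially pure titanium: σ_y = 384.7 MPa, ρ = 4520 kg/m³
  alloy steel: σ_y = 502.0 MPa, ρ = 7830 kg/m³
  titanium alloy: M = 205 kN·m/kg
  commercially pure titanium: M = 85.1 kN·m/kg
  alloy steel: M = 64.1 kN·m/kg
  copper: M = 32.6 kN·m/kg
The maximum is for titanium alloy.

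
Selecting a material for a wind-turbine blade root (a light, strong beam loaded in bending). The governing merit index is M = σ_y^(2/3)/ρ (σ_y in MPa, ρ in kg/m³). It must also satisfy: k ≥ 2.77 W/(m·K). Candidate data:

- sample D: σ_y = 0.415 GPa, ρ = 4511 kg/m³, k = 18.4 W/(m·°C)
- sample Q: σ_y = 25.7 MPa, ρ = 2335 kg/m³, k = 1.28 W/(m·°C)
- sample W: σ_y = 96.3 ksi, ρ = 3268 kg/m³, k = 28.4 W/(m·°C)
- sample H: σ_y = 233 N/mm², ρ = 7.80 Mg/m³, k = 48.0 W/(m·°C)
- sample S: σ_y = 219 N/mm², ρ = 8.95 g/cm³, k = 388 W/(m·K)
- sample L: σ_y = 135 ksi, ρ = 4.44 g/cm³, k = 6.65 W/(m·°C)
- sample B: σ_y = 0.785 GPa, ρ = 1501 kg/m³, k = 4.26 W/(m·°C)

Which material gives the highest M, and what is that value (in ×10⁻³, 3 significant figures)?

sample B, M = 56.7×10⁻³

Screen on constraints: k ≥ 2.77 W/(m·K). Survivors: sample D, sample W, sample H, sample S, sample L, sample B.
After converting to SI:
  sample D: σ_y = 415.0 MPa, ρ = 4511 kg/m³
  sample W: σ_y = 664.0 MPa, ρ = 3268 kg/m³
  sample H: σ_y = 233.0 MPa, ρ = 7800 kg/m³
  sample S: σ_y = 219.0 MPa, ρ = 8950 kg/m³
  sample L: σ_y = 930.8 MPa, ρ = 4440 kg/m³
  sample B: σ_y = 785.0 MPa, ρ = 1501 kg/m³
  sample B: M = 56.7×10⁻³
  sample W: M = 23.3×10⁻³
  sample L: M = 21.5×10⁻³
  sample D: M = 12.3×10⁻³
  sample H: M = 4.85×10⁻³
  sample S: M = 4.06×10⁻³
The maximum is for sample B.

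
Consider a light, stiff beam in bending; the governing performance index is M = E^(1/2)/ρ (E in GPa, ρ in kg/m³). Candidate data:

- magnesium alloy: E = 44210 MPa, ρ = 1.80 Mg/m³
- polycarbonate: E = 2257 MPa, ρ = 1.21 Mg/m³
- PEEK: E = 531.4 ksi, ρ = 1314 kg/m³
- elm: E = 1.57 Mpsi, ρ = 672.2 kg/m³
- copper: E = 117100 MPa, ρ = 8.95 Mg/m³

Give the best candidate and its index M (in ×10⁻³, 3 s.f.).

elm, M = 4.89×10⁻³

Putting every candidate on a common basis:
  magnesium alloy: E = 44.21 GPa, ρ = 1800 kg/m³
  polycarbonate: E = 2.257 GPa, ρ = 1210 kg/m³
  PEEK: E = 3.664 GPa, ρ = 1314 kg/m³
  elm: E = 10.82 GPa, ρ = 672.2 kg/m³
  copper: E = 117.1 GPa, ρ = 8950 kg/m³
  elm: M = 4.89×10⁻³
  magnesium alloy: M = 3.69×10⁻³
  PEEK: M = 1.46×10⁻³
  polycarbonate: M = 1.24×10⁻³
  copper: M = 1.21×10⁻³
Elm ranks first.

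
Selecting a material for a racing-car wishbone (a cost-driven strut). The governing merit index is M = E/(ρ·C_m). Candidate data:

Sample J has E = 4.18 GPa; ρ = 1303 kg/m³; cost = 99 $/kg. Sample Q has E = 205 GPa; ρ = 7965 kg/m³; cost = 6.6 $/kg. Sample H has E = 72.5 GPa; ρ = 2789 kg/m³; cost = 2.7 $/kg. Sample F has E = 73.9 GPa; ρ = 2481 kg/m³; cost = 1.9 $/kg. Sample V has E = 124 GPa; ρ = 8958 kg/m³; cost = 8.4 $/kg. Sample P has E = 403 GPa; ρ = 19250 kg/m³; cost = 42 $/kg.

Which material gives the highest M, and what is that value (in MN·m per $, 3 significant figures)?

Computing M directly (units already consistent):
  sample F: M = 15.7 MN·m per $
  sample H: M = 9.63 MN·m per $
  sample Q: M = 3.90 MN·m per $
  sample V: M = 1.65 MN·m per $
  sample P: M = 0.498 MN·m per $
  sample J: M = 0.0324 MN·m per $
Sample F has the largest M.

sample F, M = 15.7 MN·m per $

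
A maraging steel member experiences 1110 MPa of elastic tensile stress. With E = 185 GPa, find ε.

ε = σ/E = 1110 / 185000 = 6.00×10⁻³.

6.00×10⁻³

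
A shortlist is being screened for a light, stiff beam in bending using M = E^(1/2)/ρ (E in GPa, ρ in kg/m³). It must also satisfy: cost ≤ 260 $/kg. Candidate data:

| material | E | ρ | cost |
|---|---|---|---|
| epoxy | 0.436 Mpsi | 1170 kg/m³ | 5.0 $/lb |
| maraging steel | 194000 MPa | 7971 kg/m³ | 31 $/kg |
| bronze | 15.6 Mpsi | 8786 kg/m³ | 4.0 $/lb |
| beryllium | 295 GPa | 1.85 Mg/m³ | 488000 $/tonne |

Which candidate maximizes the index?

maraging steel

Screen on constraints: cost ≤ 260 $/kg. Survivors: epoxy, maraging steel, bronze.
Normalizing units and computing the index:
  epoxy: E = 3.006 GPa, ρ = 1170 kg/m³
  maraging steel: E = 194.0 GPa, ρ = 7971 kg/m³
  bronze: E = 107.6 GPa, ρ = 8786 kg/m³
  maraging steel: M = 1.75×10⁻³
  epoxy: M = 1.48×10⁻³
  bronze: M = 1.18×10⁻³
Highest index: maraging steel.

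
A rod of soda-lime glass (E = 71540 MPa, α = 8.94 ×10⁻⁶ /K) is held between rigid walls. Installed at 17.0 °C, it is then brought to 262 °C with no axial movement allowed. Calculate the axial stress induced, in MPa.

157 MPa

E = 71540 MPa = 71.54 GPa.
ΔT = 245.0 K. Constrained thermal stress σ = E·α·ΔT = 71.54×10³ MPa × 8.94×10⁻⁶ × 245.0 = 157 MPa (compressive).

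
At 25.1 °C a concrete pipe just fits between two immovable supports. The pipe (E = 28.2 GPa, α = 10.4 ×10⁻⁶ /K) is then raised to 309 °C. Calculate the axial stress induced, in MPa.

ΔT = 283.9 K. Constrained thermal stress σ = E·α·ΔT = 28.20×10³ MPa × 10.4×10⁻⁶ × 283.9 = 83.3 MPa (compressive).

83.3 MPa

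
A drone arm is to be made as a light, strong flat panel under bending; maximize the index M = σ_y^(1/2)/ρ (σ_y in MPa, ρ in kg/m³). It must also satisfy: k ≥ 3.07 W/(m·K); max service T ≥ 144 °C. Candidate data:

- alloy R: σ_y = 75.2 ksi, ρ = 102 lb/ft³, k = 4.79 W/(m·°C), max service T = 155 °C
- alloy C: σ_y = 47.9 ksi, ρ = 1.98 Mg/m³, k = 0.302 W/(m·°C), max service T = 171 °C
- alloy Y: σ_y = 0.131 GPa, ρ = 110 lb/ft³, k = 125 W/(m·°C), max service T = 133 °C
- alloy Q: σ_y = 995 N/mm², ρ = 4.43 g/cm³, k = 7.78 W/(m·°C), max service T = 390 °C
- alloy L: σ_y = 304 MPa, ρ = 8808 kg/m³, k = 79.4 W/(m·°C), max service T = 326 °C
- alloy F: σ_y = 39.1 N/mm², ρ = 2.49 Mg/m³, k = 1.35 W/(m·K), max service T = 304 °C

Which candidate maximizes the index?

Screen on constraints: k ≥ 3.07 W/(m·K); max service T ≥ 144 °C. Survivors: alloy R, alloy Q, alloy L.
Normalizing units and computing the index:
  alloy R: σ_y = 518.5 MPa, ρ = 1634 kg/m³
  alloy Q: σ_y = 995.0 MPa, ρ = 4430 kg/m³
  alloy L: σ_y = 304.0 MPa, ρ = 8808 kg/m³
  alloy R: M = 13.9×10⁻³
  alloy Q: M = 7.12×10⁻³
  alloy L: M = 1.98×10⁻³
Alloy R has the largest M.

alloy R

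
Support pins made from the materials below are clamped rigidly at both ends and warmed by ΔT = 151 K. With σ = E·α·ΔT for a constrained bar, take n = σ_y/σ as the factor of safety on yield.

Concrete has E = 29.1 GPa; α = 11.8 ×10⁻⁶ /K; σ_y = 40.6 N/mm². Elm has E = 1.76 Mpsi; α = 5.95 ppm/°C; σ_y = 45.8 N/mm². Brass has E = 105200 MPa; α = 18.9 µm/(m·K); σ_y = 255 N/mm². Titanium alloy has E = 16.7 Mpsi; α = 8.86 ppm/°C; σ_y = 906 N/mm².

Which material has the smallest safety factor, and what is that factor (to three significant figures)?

In consistent units (E in GPa, α in ×10⁻⁶/K, σ_y in MPa):
  concrete: E = 29.10, α = 11.8, σ_y = 40.60 → σ = 51.9 MPa, n = 0.783
  elm: E = 12.13, α = 5.95, σ_y = 45.80 → σ = 10.9 MPa, n = 4.20
  brass: E = 105.2, α = 18.9, σ_y = 255.0 → σ = 300 MPa, n = 0.849
  titanium alloy: E = 115.1, α = 8.86, σ_y = 906.0 → σ = 154 MPa, n = 5.88
The minimum is concrete at n = 0.783.

concrete, n = 0.783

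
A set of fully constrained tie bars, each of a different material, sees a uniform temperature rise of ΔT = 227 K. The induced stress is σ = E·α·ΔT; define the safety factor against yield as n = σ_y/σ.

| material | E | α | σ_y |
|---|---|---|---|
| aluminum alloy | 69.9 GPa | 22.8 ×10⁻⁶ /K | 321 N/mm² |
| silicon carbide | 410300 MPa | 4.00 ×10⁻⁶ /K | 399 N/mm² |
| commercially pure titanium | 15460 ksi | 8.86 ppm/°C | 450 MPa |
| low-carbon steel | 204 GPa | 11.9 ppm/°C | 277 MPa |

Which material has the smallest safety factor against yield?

Per material, after unit conversion:
  aluminum alloy: E = 69.90, α = 22.8, σ_y = 321.0 → σ = 362 MPa, n = 0.887
  silicon carbide: E = 410.3, α = 4.00, σ_y = 399.0 → σ = 373 MPa, n = 1.07
  commercially pure titanium: E = 106.6, α = 8.86, σ_y = 450.0 → σ = 214 MPa, n = 2.10
  low-carbon steel: E = 204.0, α = 11.9, σ_y = 277.0 → σ = 551 MPa, n = 0.503
The minimum is low-carbon steel at n = 0.503.

low-carbon steel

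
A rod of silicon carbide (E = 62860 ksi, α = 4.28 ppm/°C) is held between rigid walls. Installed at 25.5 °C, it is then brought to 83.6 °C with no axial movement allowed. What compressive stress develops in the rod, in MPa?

108 MPa

E = 62860 ksi = 433.4 GPa.
ΔT = 58.10 K. Constrained thermal stress σ = E·α·ΔT = 433.4×10³ MPa × 4.28×10⁻⁶ × 58.10 = 108 MPa (compressive).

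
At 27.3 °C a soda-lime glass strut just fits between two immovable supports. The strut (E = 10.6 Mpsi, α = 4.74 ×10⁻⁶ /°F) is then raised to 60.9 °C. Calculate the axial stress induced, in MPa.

E = 10.6 Mpsi = 73.08 GPa.
α = 4.74×10⁻⁶/°F × 9/5 = 8.53×10⁻⁶/K.
ΔT = 33.60 K. Constrained thermal stress σ = E·α·ΔT = 73.08×10³ MPa × 8.53×10⁻⁶ × 33.60 = 21.0 MPa (compressive).

21.0 MPa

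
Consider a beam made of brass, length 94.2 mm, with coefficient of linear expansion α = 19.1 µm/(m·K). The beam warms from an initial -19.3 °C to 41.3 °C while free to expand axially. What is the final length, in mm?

94.309 mm

ΔT = 41.3 − (-19.3) = 60.60 K.
ΔL = α·L₀·ΔT = 19.1×10⁻⁶ × 94.2 mm × 60.60 K = 0.109 mm.
L = L₀ + ΔL = 94.2 + 0.109 = 94.309 mm.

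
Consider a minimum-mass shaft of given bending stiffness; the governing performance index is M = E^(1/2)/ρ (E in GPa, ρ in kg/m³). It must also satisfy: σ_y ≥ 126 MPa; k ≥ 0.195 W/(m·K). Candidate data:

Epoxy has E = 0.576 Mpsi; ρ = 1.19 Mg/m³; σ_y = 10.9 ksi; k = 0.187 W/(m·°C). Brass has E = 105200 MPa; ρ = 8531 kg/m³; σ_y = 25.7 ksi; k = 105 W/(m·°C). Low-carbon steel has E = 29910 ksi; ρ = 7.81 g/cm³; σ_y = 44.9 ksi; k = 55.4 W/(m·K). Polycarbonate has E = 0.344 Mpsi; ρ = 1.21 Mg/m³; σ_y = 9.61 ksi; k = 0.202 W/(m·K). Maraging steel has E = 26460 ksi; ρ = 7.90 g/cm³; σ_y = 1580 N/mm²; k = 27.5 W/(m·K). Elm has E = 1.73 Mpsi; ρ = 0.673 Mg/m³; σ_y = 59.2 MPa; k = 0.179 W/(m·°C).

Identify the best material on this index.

low-carbon steel

Screen on constraints: σ_y ≥ 126 MPa; k ≥ 0.195 W/(m·K). Survivors: brass, low-carbon steel, maraging steel.
In SI units:
  brass: E = 105.2 GPa, ρ = 8531 kg/m³
  low-carbon steel: E = 206.2 GPa, ρ = 7810 kg/m³
  maraging steel: E = 182.4 GPa, ρ = 7900 kg/m³
  low-carbon steel: M = 1.84×10⁻³
  maraging steel: M = 1.71×10⁻³
  brass: M = 1.20×10⁻³
Low-carbon steel has the largest M.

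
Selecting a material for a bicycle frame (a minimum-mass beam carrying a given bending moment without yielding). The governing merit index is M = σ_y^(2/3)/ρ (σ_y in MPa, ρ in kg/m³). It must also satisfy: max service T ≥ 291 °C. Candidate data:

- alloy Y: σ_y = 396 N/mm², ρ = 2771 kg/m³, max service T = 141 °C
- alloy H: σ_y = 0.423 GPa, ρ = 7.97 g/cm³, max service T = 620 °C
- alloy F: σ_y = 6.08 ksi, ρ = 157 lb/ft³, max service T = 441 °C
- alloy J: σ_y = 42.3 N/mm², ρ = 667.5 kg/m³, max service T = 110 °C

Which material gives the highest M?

Screen on constraints: max service T ≥ 291 °C. Survivors: alloy H, alloy F.
Normalizing units and computing the index:
  alloy H: σ_y = 423.0 MPa, ρ = 7970 kg/m³
  alloy F: σ_y = 41.92 MPa, ρ = 2515 kg/m³
  alloy H: M = 7.07×10⁻³
  alloy F: M = 4.80×10⁻³
Highest index: alloy H.

alloy H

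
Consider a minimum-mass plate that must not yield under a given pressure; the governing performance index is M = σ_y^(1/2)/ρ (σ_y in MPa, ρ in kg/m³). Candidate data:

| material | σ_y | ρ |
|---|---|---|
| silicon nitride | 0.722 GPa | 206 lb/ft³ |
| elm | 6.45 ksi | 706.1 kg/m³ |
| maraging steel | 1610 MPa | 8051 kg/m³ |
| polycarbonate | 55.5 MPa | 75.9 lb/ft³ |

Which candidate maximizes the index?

elm

Putting every candidate on a common basis:
  silicon nitride: σ_y = 722.0 MPa, ρ = 3300 kg/m³
  elm: σ_y = 44.47 MPa, ρ = 706.1 kg/m³
  maraging steel: σ_y = 1610 MPa, ρ = 8051 kg/m³
  polycarbonate: σ_y = 55.50 MPa, ρ = 1216 kg/m³
  elm: M = 9.44×10⁻³
  silicon nitride: M = 8.14×10⁻³
  polycarbonate: M = 6.13×10⁻³
  maraging steel: M = 4.98×10⁻³
Elm ranks first.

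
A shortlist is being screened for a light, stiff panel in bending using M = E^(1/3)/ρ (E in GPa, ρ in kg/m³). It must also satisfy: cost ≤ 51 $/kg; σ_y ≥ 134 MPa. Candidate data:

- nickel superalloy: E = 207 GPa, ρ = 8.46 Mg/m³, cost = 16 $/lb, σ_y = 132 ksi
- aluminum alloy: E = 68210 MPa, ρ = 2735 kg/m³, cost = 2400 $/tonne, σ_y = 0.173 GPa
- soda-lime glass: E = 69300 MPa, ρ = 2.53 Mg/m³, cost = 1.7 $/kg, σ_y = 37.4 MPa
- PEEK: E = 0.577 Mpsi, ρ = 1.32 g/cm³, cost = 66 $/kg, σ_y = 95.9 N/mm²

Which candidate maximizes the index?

Screen on constraints: cost ≤ 51 $/kg; σ_y ≥ 134 MPa. Survivors: nickel superalloy, aluminum alloy.
Convert each candidate to consistent units, then evaluate M:
  nickel superalloy: E = 207.0 GPa, ρ = 8460 kg/m³
  aluminum alloy: E = 68.21 GPa, ρ = 2735 kg/m³
  aluminum alloy: M = 1.49×10⁻³
  nickel superalloy: M = 0.699×10⁻³
Highest index: aluminum alloy.

aluminum alloy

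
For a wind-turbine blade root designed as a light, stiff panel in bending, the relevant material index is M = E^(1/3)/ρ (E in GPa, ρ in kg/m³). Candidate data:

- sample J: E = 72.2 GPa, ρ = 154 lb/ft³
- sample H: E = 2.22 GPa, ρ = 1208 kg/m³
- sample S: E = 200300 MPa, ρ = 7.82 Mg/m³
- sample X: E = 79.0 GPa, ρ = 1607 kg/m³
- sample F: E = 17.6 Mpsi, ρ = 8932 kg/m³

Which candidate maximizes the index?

sample X

Putting every candidate on a common basis:
  sample J: E = 72.20 GPa, ρ = 2467 kg/m³
  sample H: E = 2.220 GPa, ρ = 1208 kg/m³
  sample S: E = 200.3 GPa, ρ = 7820 kg/m³
  sample X: E = 79.00 GPa, ρ = 1607 kg/m³
  sample F: E = 121.3 GPa, ρ = 8932 kg/m³
  sample X: M = 2.67×10⁻³
  sample J: M = 1.69×10⁻³
  sample H: M = 1.08×10⁻³
  sample S: M = 0.748×10⁻³
  sample F: M = 0.554×10⁻³
Highest index: sample X.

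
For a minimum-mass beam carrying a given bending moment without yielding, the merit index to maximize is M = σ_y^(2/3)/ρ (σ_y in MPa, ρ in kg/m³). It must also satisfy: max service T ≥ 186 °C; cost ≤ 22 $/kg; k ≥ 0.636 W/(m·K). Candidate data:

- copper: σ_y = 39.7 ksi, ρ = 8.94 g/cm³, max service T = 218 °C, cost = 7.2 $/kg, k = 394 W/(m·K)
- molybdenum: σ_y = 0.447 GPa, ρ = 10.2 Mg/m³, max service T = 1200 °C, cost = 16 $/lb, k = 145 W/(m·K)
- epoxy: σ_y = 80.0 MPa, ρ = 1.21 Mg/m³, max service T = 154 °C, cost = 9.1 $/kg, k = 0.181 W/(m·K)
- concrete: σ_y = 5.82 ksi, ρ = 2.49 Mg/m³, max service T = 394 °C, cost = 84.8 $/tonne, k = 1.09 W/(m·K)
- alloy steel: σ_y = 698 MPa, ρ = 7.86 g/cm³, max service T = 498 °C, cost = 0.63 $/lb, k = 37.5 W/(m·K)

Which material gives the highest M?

Screen on constraints: max service T ≥ 186 °C; cost ≤ 22 $/kg; k ≥ 0.636 W/(m·K). Survivors: copper, concrete, alloy steel.
In SI units:
  copper: σ_y = 273.7 MPa, ρ = 8940 kg/m³
  concrete: σ_y = 40.13 MPa, ρ = 2490 kg/m³
  alloy steel: σ_y = 698.0 MPa, ρ = 7860 kg/m³
  alloy steel: M = 10.0×10⁻³
  copper: M = 4.72×10⁻³
  concrete: M = 4.71×10⁻³
Highest index: alloy steel.

alloy steel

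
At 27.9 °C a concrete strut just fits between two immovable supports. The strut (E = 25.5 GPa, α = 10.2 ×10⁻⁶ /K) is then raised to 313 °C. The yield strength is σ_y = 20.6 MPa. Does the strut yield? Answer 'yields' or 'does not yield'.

ΔT = 285.1 K. Constrained thermal stress σ = E·α·ΔT = 25.50×10³ MPa × 10.2×10⁻⁶ × 285.1 = 74.2 MPa (compressive).
Compare to σ_y = 20.6 MPa: σ ≥ σ_y, so it yields.

yields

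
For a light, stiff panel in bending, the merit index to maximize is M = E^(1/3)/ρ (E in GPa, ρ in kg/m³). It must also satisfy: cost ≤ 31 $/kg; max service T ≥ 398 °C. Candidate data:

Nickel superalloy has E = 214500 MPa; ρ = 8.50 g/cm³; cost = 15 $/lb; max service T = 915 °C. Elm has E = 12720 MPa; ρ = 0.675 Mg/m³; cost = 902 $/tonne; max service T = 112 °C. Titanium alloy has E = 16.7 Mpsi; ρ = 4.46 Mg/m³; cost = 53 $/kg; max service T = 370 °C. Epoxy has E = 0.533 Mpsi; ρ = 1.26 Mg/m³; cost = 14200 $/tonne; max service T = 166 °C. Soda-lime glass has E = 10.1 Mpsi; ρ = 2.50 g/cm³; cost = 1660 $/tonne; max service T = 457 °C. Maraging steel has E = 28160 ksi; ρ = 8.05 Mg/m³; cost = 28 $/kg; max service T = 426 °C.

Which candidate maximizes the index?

Screen on constraints: cost ≤ 31 $/kg; max service T ≥ 398 °C. Survivors: soda-lime glass, maraging steel.
After converting to SI:
  soda-lime glass: E = 69.64 GPa, ρ = 2500 kg/m³
  maraging steel: E = 194.2 GPa, ρ = 8050 kg/m³
  soda-lime glass: M = 1.65×10⁻³
  maraging steel: M = 0.719×10⁻³
Highest index: soda-lime glass.

soda-lime glass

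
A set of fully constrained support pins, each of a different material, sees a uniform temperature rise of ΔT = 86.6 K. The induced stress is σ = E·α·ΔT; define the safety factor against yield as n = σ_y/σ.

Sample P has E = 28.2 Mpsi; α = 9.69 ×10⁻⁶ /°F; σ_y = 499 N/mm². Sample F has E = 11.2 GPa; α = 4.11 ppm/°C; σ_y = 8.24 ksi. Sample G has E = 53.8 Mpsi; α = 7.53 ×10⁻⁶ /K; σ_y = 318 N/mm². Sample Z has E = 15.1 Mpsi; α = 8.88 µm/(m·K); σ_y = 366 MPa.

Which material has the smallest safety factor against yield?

sample G

With everything in SI (GPa, ×10⁻⁶/K, MPa):
  sample P: E = 194.4, α = 17.4, σ_y = 499.0 → σ = 294 MPa, n = 1.70
  sample F: E = 11.20, α = 4.11, σ_y = 56.81 → σ = 3.99 MPa, n = 14.3
  sample G: E = 370.9, α = 7.53, σ_y = 318.0 → σ = 242 MPa, n = 1.31
  sample Z: E = 104.1, α = 8.88, σ_y = 366.0 → σ = 80.1 MPa, n = 4.57
The minimum is sample G at n = 1.31.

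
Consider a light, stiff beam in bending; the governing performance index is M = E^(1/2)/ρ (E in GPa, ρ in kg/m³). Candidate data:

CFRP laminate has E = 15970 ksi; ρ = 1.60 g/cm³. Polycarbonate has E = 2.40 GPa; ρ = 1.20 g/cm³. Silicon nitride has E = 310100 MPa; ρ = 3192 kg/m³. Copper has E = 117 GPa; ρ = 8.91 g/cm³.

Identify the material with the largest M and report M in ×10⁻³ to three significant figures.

CFRP laminate, M = 6.56×10⁻³

Normalizing units and computing the index:
  CFRP laminate: E = 110.1 GPa, ρ = 1600 kg/m³
  polycarbonate: E = 2.400 GPa, ρ = 1200 kg/m³
  silicon nitride: E = 310.1 GPa, ρ = 3192 kg/m³
  copper: E = 117.0 GPa, ρ = 8910 kg/m³
  CFRP laminate: M = 6.56×10⁻³
  silicon nitride: M = 5.52×10⁻³
  polycarbonate: M = 1.29×10⁻³
  copper: M = 1.21×10⁻³
CFRP laminate ranks first.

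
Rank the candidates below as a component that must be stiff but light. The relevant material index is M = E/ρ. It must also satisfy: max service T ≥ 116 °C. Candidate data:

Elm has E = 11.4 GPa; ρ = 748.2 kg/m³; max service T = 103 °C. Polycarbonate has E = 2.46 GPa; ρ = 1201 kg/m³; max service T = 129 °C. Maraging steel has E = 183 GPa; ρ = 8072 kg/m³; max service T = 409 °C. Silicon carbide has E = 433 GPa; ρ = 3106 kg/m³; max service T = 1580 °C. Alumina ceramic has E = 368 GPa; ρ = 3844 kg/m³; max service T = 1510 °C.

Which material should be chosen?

Screen on constraints: max service T ≥ 116 °C. Survivors: polycarbonate, maraging steel, silicon carbide, alumina ceramic.
Evaluate M for each candidate:
  silicon carbide: M = 139 MN·m/kg
  alumina ceramic: M = 95.7 MN·m/kg
  maraging steel: M = 22.7 MN·m/kg
  polycarbonate: M = 2.05 MN·m/kg
Silicon carbide has the largest M.

silicon carbide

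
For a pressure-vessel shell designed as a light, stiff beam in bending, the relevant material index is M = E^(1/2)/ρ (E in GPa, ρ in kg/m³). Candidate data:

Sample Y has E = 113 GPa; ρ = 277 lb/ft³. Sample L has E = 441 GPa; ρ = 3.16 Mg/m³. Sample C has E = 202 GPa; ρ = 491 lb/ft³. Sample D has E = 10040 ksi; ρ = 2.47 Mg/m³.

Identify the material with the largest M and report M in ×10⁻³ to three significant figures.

sample L, M = 6.65×10⁻³

Putting every candidate on a common basis:
  sample Y: E = 113.0 GPa, ρ = 4437 kg/m³
  sample L: E = 441.0 GPa, ρ = 3160 kg/m³
  sample C: E = 202.0 GPa, ρ = 7865 kg/m³
  sample D: E = 69.22 GPa, ρ = 2470 kg/m³
  sample L: M = 6.65×10⁻³
  sample D: M = 3.37×10⁻³
  sample Y: M = 2.40×10⁻³
  sample C: M = 1.81×10⁻³
Sample L ranks first.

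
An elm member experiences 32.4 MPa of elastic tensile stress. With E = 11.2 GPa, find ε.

ε = σ/E = 32.4 / 11200 = 2.89×10⁻³.

2.89×10⁻³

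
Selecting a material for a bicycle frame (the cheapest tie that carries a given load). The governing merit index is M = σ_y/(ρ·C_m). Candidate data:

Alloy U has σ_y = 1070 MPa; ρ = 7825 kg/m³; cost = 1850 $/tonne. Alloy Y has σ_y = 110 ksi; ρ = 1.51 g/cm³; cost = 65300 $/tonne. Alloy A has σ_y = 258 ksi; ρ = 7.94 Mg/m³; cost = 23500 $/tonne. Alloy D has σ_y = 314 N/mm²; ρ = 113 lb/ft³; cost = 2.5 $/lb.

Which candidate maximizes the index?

alloy U

Convert each candidate to consistent units, then evaluate M:
  alloy U: σ_y = 1070 MPa, ρ = 7825 kg/m³, cost = 1.850 $/kg
  alloy Y: σ_y = 758.4 MPa, ρ = 1510 kg/m³, cost = 65.30 $/kg
  alloy A: σ_y = 1779 MPa, ρ = 7940 kg/m³, cost = 23.50 $/kg
  alloy D: σ_y = 314.0 MPa, ρ = 1810 kg/m³, cost = 5.511 $/kg
  alloy U: M = 73.9 kN·m per $
  alloy D: M = 31.5 kN·m per $
  alloy A: M = 9.53 kN·m per $
  alloy Y: M = 7.69 kN·m per $
Highest index: alloy U.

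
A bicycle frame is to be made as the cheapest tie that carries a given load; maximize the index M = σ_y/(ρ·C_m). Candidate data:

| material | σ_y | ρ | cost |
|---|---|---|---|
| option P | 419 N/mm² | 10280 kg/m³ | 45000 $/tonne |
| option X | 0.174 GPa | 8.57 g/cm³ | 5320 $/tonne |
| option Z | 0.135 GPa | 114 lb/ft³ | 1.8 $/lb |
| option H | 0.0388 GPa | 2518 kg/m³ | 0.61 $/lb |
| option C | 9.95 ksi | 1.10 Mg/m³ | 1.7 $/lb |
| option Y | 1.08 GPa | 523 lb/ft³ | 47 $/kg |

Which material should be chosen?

option Z

Normalizing units and computing the index:
  option P: σ_y = 419.0 MPa, ρ = 10280 kg/m³, cost = 45.00 $/kg
  option X: σ_y = 174.0 MPa, ρ = 8570 kg/m³, cost = 5.320 $/kg
  option Z: σ_y = 135.0 MPa, ρ = 1826 kg/m³, cost = 3.968 $/kg
  option H: σ_y = 38.80 MPa, ρ = 2518 kg/m³, cost = 1.345 $/kg
  option C: σ_y = 68.60 MPa, ρ = 1100 kg/m³, cost = 3.748 $/kg
  option Y: σ_y = 1080 MPa, ρ = 8378 kg/m³, cost = 47.00 $/kg
  option Z: M = 18.6 kN·m per $
  option C: M = 16.6 kN·m per $
  option H: M = 11.5 kN·m per $
  option X: M = 3.82 kN·m per $
  option Y: M = 2.74 kN·m per $
  option P: M = 0.906 kN·m per $
Highest index: option Z.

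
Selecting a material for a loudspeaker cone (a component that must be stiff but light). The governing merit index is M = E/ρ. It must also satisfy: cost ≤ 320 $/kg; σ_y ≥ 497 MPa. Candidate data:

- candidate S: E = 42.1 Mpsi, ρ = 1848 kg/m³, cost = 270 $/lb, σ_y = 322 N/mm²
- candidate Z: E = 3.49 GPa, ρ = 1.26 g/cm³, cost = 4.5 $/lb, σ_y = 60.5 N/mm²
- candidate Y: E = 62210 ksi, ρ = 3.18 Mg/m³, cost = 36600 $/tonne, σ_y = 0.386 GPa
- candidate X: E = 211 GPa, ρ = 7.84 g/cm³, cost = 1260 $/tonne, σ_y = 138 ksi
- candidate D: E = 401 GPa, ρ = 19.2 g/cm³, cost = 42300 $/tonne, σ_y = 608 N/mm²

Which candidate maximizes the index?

candidate X

Screen on constraints: cost ≤ 320 $/kg; σ_y ≥ 497 MPa. Survivors: candidate X, candidate D.
In SI units:
  candidate X: E = 211.0 GPa, ρ = 7840 kg/m³
  candidate D: E = 401.0 GPa, ρ = 19200 kg/m³
  candidate X: M = 26.9 MN·m/kg
  candidate D: M = 20.9 MN·m/kg
Candidate X has the largest M.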